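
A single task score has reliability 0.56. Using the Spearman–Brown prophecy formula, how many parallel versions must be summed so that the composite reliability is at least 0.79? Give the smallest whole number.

k ≥ ρ*(1−ρ₁)/(ρ₁(1−ρ*)) = 0.79·0.44 / (0.56·0.21) = 2.956.
Smallest integer k = 3.

3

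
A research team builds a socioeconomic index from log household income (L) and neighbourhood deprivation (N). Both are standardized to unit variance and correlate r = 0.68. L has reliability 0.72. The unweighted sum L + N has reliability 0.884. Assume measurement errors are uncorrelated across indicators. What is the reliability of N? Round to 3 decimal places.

0.890

Var(L+N) = 2 + 2·0.68 = 3.360.
True-score variance = ρ_L + ρ_N + 2·0.68, so 0.884 = (0.72 + ρ_N + 1.36) / 3.360.
ρ_N = 0.884·3.360 − 0.72 − 1.36 = 0.890.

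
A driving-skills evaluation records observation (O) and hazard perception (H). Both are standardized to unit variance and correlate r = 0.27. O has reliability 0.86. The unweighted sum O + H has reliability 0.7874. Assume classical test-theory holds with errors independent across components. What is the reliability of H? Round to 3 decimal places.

Var(O+H) = 2 + 2·0.27 = 2.540.
True-score variance = ρ_O + ρ_H + 2·0.27, so 0.7874 = (0.86 + ρ_H + 0.54) / 2.540.
ρ_H = 0.7874·2.540 − 0.86 − 0.54 = 0.600.

0.600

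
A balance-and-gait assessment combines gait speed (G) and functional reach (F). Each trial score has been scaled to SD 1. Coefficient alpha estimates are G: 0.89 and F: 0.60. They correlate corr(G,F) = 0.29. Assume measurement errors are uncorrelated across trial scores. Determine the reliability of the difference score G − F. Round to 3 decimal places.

0.641

Var(G−F) = 1 + 1 − 2·0.29 = 2 − 0.58 = 1.42.
Because errors are independent across components, Cov(Tᵢ,Tⱼ) = Cov(Xᵢ,Xⱼ); the off-diagonal part of the true-score variance is the same as above.
True-score variance = [0.89 + 0.60] − 0.58 = 1.49 − 0.58 = 0.91.
Reliability = 0.91 / 1.42 = 0.641.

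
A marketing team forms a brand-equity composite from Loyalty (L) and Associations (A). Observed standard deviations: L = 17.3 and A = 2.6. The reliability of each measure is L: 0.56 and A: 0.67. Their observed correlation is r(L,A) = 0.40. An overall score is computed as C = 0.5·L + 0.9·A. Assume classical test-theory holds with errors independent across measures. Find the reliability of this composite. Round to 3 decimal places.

Var(C) = 0.5²·17.3² + 0.9²·2.6² + 2·[0.45·17.3·2.6·0.40] = 80.2981 + 16.1928 = 96.4909.
With uncorrelated errors the cross-covariances are all true-score covariance, so they carry over unchanged; only the diagonal terms shrink to ρᵢσᵢ².
True-score variance = [0.5²·17.3²·0.56 + 0.9²·2.6²·0.67] + 16.1928 = 45.5693 + 16.1928 = 61.7621.
Reliability = 61.7621 / 96.4909 = 0.640.

0.640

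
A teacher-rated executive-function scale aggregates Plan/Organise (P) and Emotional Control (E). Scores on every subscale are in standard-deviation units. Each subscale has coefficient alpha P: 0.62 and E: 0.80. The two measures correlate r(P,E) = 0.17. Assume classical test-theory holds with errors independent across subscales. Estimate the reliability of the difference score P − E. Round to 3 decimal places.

0.651

Var(P−E) = 1 + 1 − 2·0.17 = 2 − 0.34 = 1.66.
With uncorrelated errors the cross-covariances are all true-score covariance, so they carry over unchanged; only the diagonal terms shrink to ρᵢσᵢ².
True-score variance = [0.62 + 0.80] − 0.34 = 1.42 − 0.34 = 1.08.
Reliability = 1.08 / 1.66 = 0.651.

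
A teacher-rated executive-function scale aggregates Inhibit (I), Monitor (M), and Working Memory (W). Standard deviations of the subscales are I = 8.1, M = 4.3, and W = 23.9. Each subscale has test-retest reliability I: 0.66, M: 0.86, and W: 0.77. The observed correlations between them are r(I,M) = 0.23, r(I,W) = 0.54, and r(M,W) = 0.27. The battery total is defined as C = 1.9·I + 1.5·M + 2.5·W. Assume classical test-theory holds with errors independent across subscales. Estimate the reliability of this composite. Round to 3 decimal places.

Var(C) = 1.9²·8.1² + 1.5²·4.3² + 2.5²·23.9² + 2·[2.85·8.1·4.3·0.23 + 4.75·8.1·23.9·0.54 + 3.75·4.3·23.9·0.27] = 3848.52 + 1246.89 = 5095.41.
Because errors are independent across components, Cov(Tᵢ,Tⱼ) = Cov(Xᵢ,Xⱼ); the off-diagonal part of the true-score variance is the same as above.
True-score variance = [1.9²·8.1²·0.66 + 1.5²·4.3²·0.86 + 2.5²·23.9²·0.77] + 1246.89 = 2941.05 + 1246.89 = 4187.94.
Reliability = 4187.94 / 5095.41 = 0.822.

0.822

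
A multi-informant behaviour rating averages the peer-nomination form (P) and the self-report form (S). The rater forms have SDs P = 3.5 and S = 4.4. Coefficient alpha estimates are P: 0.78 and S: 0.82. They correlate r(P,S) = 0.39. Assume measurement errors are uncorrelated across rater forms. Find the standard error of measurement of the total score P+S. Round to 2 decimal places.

Var(total) = 31.61 + 12.012 = 43.622.
True-score variance = 25.4302 + 12.012 = 37.4422, so reliability = 0.8583.
Error variance = 43.622 − 37.4422 = 6.1798; SEM = √6.1798 = 2.49.

2.49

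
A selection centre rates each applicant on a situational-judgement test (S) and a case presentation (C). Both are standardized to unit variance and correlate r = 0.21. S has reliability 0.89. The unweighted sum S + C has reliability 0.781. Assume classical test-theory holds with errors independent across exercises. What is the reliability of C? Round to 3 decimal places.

0.580

Var(S+C) = 2 + 2·0.21 = 2.420.
True-score variance = ρ_S + ρ_C + 2·0.21, so 0.781 = (0.89 + ρ_C + 0.42) / 2.420.
ρ_C = 0.781·2.420 − 0.89 − 0.42 = 0.580.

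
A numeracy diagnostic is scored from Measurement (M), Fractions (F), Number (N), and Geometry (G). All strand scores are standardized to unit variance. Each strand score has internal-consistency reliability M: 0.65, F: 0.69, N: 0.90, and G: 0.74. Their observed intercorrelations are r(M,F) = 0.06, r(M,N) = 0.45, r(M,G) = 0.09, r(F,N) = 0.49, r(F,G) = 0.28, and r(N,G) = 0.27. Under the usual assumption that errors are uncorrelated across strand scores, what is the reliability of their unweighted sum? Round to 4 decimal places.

0.8599

Var(M+F+N+G) = 4 + 2·[0.06 + 0.45 + 0.09 + 0.49 + 0.28 + 0.27] = 4 + 3.28 = 7.28.
Under uncorrelated errors the observed covariances equal the true-score covariances, so only the own-variance terms attenuate.
True-score variance = [0.65 + 0.69 + 0.90 + 0.74] + 3.28 = 2.98 + 3.28 = 6.26.
Reliability = 6.26 / 7.28 = 0.8599.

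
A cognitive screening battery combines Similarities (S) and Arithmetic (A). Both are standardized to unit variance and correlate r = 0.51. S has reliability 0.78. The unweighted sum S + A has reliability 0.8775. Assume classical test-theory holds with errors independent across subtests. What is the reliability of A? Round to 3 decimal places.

Var(S+A) = 2 + 2·0.51 = 3.020.
True-score variance = ρ_S + ρ_A + 2·0.51, so 0.8775 = (0.78 + ρ_A + 1.02) / 3.020.
ρ_A = 0.8775·3.020 − 0.78 − 1.02 = 0.850.

0.850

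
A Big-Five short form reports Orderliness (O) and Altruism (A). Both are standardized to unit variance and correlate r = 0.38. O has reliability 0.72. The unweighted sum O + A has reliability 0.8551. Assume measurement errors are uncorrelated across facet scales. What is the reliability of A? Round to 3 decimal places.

0.880

Var(O+A) = 2 + 2·0.38 = 2.760.
True-score variance = ρ_O + ρ_A + 2·0.38, so 0.8551 = (0.72 + ρ_A + 0.76) / 2.760.
ρ_A = 0.8551·2.760 − 0.72 − 0.76 = 0.880.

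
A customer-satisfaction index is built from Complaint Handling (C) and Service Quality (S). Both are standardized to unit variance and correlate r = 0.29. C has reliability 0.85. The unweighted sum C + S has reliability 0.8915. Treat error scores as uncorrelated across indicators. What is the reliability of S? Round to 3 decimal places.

Var(C+S) = 2 + 2·0.29 = 2.580.
True-score variance = ρ_C + ρ_S + 2·0.29, so 0.8915 = (0.85 + ρ_S + 0.58) / 2.580.
ρ_S = 0.8915·2.580 − 0.85 − 0.58 = 0.870.

0.870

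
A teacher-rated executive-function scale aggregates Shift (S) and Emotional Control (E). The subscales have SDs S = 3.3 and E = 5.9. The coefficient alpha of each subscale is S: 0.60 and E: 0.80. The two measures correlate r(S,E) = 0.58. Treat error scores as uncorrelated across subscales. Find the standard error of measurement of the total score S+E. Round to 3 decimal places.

3.364

Var(total) = 45.7 + 22.5852 = 68.2852.
True-score variance = 34.382 + 22.5852 = 56.9672, so reliability = 0.8343.
Error variance = 68.2852 − 56.9672 = 11.318; SEM = √11.318 = 3.364.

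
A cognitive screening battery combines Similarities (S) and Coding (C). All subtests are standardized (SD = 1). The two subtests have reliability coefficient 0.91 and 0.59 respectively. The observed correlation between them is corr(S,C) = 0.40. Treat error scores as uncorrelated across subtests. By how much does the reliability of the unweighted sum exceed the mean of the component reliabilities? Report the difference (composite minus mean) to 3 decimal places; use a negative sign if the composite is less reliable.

Var(sum) = 2 + 0.8 = 2.8; true-score variance = 1.5 + 0.8 = 2.3; composite reliability = 0.8214.
Mean component reliability = 0.7500.
Difference = 0.8214 − 0.7500 = 0.071.

0.071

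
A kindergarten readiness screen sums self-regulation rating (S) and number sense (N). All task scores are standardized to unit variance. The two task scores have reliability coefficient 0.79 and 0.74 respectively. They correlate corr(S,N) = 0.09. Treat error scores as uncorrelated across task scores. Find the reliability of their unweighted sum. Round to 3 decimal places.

0.784

Var(S+N) = 2 + 2·[0.09] = 2 + 0.18 = 2.18.
With uncorrelated errors the cross-covariances are all true-score covariance, so they carry over unchanged; only the diagonal terms shrink to ρᵢσᵢ².
True-score variance = [0.79 + 0.74] + 0.18 = 1.53 + 0.18 = 1.71.
Reliability = 1.71 / 2.18 = 0.784.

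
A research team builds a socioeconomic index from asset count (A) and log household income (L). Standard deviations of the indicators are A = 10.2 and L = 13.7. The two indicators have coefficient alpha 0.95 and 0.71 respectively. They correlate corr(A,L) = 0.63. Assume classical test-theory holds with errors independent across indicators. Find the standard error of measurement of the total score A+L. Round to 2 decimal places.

Var(total) = 291.73 + 176.072 = 467.802.
True-score variance = 232.098 + 176.072 = 408.17, so reliability = 0.8725.
Error variance = 467.802 − 408.17 = 59.6321; SEM = √59.6321 = 7.72.

7.72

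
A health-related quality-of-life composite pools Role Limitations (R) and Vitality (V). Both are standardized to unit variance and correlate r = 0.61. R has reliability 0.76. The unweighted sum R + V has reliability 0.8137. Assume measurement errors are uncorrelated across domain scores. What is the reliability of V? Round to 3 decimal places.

Var(R+V) = 2 + 2·0.61 = 3.220.
True-score variance = ρ_R + ρ_V + 2·0.61, so 0.8137 = (0.76 + ρ_V + 1.22) / 3.220.
ρ_V = 0.8137·3.220 − 0.76 − 1.22 = 0.640.

0.640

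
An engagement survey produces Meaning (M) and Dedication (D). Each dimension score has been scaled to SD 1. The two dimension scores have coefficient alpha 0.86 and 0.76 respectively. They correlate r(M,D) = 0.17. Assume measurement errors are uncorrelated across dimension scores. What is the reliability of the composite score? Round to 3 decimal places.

0.838

Var(M+D) = 2 + 2·[0.17] = 2 + 0.34 = 2.34.
Because errors are independent across components, Cov(Tᵢ,Tⱼ) = Cov(Xᵢ,Xⱼ); the off-diagonal part of the true-score variance is the same as above.
True-score variance = [0.86 + 0.76] + 0.34 = 1.62 + 0.34 = 1.96.
Reliability = 1.96 / 2.34 = 0.838.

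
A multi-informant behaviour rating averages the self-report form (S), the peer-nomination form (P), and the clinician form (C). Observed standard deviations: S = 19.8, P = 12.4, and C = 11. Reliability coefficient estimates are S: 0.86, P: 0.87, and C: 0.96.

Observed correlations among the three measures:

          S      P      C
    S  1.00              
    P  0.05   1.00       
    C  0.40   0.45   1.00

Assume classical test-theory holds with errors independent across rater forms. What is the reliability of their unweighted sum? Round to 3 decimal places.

Var(S+P+C) = 19.8² + 12.4² + 11² + 2·[19.8·12.4·0.05 + 19.8·11·0.40 + 12.4·11·0.45] = 666.8 + 321.552 = 988.352.
Because errors are independent across components, Cov(Tᵢ,Tⱼ) = Cov(Xᵢ,Xⱼ); the off-diagonal part of the true-score variance is the same as above.
True-score variance = [19.8²·0.86 + 12.4²·0.87 + 11²·0.96] + 321.552 = 587.086 + 321.552 = 908.638.
Reliability = 908.638 / 988.352 = 0.919.

0.919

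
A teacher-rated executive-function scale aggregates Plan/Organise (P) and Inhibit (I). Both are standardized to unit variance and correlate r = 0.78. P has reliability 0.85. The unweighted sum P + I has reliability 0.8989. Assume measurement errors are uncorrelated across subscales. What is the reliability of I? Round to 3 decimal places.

Var(P+I) = 2 + 2·0.78 = 3.560.
True-score variance = ρ_P + ρ_I + 2·0.78, so 0.8989 = (0.85 + ρ_I + 1.56) / 3.560.
ρ_I = 0.8989·3.560 − 0.85 − 1.56 = 0.790.

0.790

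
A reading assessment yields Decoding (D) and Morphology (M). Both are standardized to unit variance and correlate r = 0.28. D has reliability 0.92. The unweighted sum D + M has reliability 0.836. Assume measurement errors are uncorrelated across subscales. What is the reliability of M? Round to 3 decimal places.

0.660

Var(D+M) = 2 + 2·0.28 = 2.560.
True-score variance = ρ_D + ρ_M + 2·0.28, so 0.836 = (0.92 + ρ_M + 0.56) / 2.560.
ρ_M = 0.836·2.560 − 0.92 − 0.56 = 0.660.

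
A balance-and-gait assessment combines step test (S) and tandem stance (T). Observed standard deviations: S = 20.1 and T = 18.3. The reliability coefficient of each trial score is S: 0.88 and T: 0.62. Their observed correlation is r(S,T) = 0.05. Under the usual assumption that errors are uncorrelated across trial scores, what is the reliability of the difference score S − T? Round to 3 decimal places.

0.750

Var(S−T) = 20.1² + 18.3² − 2·20.1·18.3·0.05 = 738.9 − 36.783 = 702.117.
Under uncorrelated errors the observed covariances equal the true-score covariances, so only the own-variance terms attenuate.
True-score variance = [20.1²·0.88 + 18.3²·0.62] − 36.783 = 563.161 − 36.783 = 526.378.
Reliability = 526.378 / 702.117 = 0.750.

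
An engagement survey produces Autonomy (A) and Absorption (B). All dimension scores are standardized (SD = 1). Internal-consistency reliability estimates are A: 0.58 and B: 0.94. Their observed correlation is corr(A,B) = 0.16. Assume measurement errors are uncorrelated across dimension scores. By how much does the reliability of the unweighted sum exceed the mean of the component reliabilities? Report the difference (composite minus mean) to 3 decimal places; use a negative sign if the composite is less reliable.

0.033

Var(sum) = 2 + 0.32 = 2.32; true-score variance = 1.52 + 0.32 = 1.84; composite reliability = 0.7931.
Mean component reliability = 0.7600.
Difference = 0.7931 − 0.7600 = 0.033.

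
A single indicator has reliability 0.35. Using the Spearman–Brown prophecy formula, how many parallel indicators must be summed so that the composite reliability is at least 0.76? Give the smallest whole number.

k ≥ ρ*(1−ρ₁)/(ρ₁(1−ρ*)) = 0.76·0.65 / (0.35·0.24) = 5.881.
Smallest integer k = 6.

6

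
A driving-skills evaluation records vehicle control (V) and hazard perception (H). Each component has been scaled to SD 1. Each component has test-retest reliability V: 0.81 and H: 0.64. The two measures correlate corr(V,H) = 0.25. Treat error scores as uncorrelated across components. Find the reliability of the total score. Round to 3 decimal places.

Var(V+H) = 2 + 2·[0.25] = 2 + 0.5 = 2.5.
Because errors are independent across components, Cov(Tᵢ,Tⱼ) = Cov(Xᵢ,Xⱼ); the off-diagonal part of the true-score variance is the same as above.
True-score variance = [0.81 + 0.64] + 0.5 = 1.45 + 0.5 = 1.95.
Reliability = 1.95 / 2.5 = 0.780.

0.780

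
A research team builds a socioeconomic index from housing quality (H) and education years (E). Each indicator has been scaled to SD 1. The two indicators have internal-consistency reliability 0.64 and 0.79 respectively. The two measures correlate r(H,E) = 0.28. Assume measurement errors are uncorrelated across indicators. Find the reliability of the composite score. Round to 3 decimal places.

Var(H+E) = 2 + 2·[0.28] = 2 + 0.56 = 2.56.
Because errors are independent across components, Cov(Tᵢ,Tⱼ) = Cov(Xᵢ,Xⱼ); the off-diagonal part of the true-score variance is the same as above.
True-score variance = [0.64 + 0.79] + 0.56 = 1.43 + 0.56 = 1.99.
Reliability = 1.99 / 2.56 = 0.777.

0.777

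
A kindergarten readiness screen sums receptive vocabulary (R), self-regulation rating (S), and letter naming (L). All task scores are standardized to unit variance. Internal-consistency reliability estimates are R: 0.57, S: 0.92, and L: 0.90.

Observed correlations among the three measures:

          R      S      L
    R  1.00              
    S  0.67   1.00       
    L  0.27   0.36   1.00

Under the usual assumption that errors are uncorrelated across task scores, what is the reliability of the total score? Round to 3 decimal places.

Var(R+S+L) = 3 + 2·[0.67 + 0.27 + 0.36] = 3 + 2.6 = 5.6.
Because errors are independent across components, Cov(Tᵢ,Tⱼ) = Cov(Xᵢ,Xⱼ); the off-diagonal part of the true-score variance is the same as above.
True-score variance = [0.57 + 0.92 + 0.90] + 2.6 = 2.39 + 2.6 = 4.99.
Reliability = 4.99 / 5.6 = 0.891.

0.891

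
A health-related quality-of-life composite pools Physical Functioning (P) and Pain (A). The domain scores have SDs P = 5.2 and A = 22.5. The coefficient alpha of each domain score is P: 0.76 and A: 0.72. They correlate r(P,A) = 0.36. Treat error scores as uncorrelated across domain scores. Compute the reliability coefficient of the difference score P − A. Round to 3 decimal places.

Var(P−A) = 5.2² + 22.5² − 2·5.2·22.5·0.36 = 533.29 − 84.24 = 449.05.
Because errors are independent across components, Cov(Tᵢ,Tⱼ) = Cov(Xᵢ,Xⱼ); the off-diagonal part of the true-score variance is the same as above.
True-score variance = [5.2²·0.76 + 22.5²·0.72] − 84.24 = 385.05 − 84.24 = 300.81.
Reliability = 300.81 / 449.05 = 0.670.

0.670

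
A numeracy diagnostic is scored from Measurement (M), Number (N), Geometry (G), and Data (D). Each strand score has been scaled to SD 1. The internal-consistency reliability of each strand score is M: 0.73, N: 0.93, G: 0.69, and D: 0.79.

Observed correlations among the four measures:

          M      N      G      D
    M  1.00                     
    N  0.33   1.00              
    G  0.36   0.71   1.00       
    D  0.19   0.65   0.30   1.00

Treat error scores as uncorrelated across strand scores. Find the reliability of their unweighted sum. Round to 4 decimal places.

0.9053

Var(M+N+G+D) = 4 + 2·[0.33 + 0.36 + 0.19 + 0.71 + 0.65 + 0.30] = 4 + 5.08 = 9.08.
With uncorrelated errors the cross-covariances are all true-score covariance, so they carry over unchanged; only the diagonal terms shrink to ρᵢσᵢ².
True-score variance = [0.73 + 0.93 + 0.69 + 0.79] + 5.08 = 3.14 + 5.08 = 8.22.
Reliability = 8.22 / 9.08 = 0.9053.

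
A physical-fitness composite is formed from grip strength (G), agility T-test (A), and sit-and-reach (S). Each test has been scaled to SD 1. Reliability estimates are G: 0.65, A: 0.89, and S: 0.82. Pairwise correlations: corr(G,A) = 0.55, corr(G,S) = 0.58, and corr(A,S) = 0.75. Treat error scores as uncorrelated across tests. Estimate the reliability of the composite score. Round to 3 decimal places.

0.905

Var(G+A+S) = 3 + 2·[0.55 + 0.58 + 0.75] = 3 + 3.76 = 6.76.
With uncorrelated errors the cross-covariances are all true-score covariance, so they carry over unchanged; only the diagonal terms shrink to ρᵢσᵢ².
True-score variance = [0.65 + 0.89 + 0.82] + 3.76 = 2.36 + 3.76 = 6.12.
Reliability = 6.12 / 6.76 = 0.905.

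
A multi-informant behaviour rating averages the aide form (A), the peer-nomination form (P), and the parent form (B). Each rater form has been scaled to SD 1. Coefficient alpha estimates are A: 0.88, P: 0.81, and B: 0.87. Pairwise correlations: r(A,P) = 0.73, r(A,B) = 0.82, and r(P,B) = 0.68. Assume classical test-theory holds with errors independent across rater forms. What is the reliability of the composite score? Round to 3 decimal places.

Var(A+P+B) = 3 + 2·[0.73 + 0.82 + 0.68] = 3 + 4.46 = 7.46.
Under uncorrelated errors the observed covariances equal the true-score covariances, so only the own-variance terms attenuate.
True-score variance = [0.88 + 0.81 + 0.87] + 4.46 = 2.56 + 4.46 = 7.02.
Reliability = 7.02 / 7.46 = 0.941.

0.941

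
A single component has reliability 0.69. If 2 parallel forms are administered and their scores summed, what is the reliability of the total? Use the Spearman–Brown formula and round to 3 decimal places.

ρ_k = kρ / (1 + (k−1)ρ) = 2·0.69 / (1 + 1·0.69) = 1.380 / 1.690 = 0.817.

0.817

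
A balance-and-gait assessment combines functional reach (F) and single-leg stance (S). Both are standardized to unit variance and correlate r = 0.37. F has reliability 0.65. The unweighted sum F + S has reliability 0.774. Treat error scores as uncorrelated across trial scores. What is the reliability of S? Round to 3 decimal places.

Var(F+S) = 2 + 2·0.37 = 2.740.
True-score variance = ρ_F + ρ_S + 2·0.37, so 0.774 = (0.65 + ρ_S + 0.74) / 2.740.
ρ_S = 0.774·2.740 − 0.65 − 0.74 = 0.731.

0.731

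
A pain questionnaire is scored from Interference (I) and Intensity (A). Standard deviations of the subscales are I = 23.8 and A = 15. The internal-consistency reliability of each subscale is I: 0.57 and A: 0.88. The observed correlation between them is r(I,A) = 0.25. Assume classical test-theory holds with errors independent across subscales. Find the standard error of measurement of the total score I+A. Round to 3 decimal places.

Var(total) = 791.44 + 178.5 = 969.94.
True-score variance = 520.871 + 178.5 = 699.371, so reliability = 0.7210.
Error variance = 969.94 − 699.371 = 270.569; SEM = √270.569 = 16.449.

16.449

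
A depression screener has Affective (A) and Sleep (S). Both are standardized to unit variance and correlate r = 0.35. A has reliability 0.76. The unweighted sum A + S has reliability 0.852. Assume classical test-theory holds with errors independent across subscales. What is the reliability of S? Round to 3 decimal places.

Var(A+S) = 2 + 2·0.35 = 2.700.
True-score variance = ρ_A + ρ_S + 2·0.35, so 0.852 = (0.76 + ρ_S + 0.70) / 2.700.
ρ_S = 0.852·2.700 − 0.76 − 0.70 = 0.840.

0.840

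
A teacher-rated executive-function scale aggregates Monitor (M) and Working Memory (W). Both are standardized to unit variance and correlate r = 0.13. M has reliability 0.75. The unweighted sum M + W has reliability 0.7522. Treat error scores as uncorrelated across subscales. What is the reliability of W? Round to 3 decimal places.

Var(M+W) = 2 + 2·0.13 = 2.260.
True-score variance = ρ_M + ρ_W + 2·0.13, so 0.7522 = (0.75 + ρ_W + 0.26) / 2.260.
ρ_W = 0.7522·2.260 − 0.75 − 0.26 = 0.690.

0.690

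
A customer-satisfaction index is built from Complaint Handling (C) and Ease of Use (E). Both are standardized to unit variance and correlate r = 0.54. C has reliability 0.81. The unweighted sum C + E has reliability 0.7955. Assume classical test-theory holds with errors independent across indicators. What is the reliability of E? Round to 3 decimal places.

0.560

Var(C+E) = 2 + 2·0.54 = 3.080.
True-score variance = ρ_C + ρ_E + 2·0.54, so 0.7955 = (0.81 + ρ_E + 1.08) / 3.080.
ρ_E = 0.7955·3.080 − 0.81 − 1.08 = 0.560.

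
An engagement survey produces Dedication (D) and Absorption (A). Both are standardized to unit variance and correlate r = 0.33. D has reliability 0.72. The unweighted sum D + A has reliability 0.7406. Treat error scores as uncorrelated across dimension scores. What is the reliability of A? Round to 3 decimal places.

Var(D+A) = 2 + 2·0.33 = 2.660.
True-score variance = ρ_D + ρ_A + 2·0.33, so 0.7406 = (0.72 + ρ_A + 0.66) / 2.660.
ρ_A = 0.7406·2.660 − 0.72 − 0.66 = 0.590.

0.590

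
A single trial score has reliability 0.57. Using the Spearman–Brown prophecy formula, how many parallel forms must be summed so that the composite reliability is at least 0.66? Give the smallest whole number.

2

k ≥ ρ*(1−ρ₁)/(ρ₁(1−ρ*)) = 0.66·0.43 / (0.57·0.34) = 1.464.
Smallest integer k = 2.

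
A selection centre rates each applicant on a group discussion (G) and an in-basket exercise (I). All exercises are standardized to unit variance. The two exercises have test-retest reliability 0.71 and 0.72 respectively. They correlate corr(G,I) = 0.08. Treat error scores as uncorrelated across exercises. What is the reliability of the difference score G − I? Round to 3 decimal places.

0.690

Var(G−I) = 1 + 1 − 2·0.08 = 2 − 0.16 = 1.84.
Because errors are independent across components, Cov(Tᵢ,Tⱼ) = Cov(Xᵢ,Xⱼ); the off-diagonal part of the true-score variance is the same as above.
True-score variance = [0.71 + 0.72] − 0.16 = 1.43 − 0.16 = 1.27.
Reliability = 1.27 / 1.84 = 0.690.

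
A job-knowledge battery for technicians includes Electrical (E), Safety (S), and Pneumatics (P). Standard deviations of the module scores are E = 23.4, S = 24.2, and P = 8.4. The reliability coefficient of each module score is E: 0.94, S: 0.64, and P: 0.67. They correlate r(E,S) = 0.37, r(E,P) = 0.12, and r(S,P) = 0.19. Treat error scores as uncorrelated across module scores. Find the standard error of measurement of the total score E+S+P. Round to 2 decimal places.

16.34

Var(total) = 1203.76 + 543.468 = 1747.23.
True-score variance = 936.791 + 543.468 = 1480.26, so reliability = 0.8472.
Error variance = 1747.23 − 1480.26 = 266.969; SEM = √266.969 = 16.34.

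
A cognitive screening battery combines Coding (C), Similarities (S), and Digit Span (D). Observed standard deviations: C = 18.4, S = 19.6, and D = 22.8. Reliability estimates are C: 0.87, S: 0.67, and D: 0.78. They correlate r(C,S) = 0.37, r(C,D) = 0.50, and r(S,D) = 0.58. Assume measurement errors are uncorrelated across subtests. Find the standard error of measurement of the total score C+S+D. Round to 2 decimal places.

Var(total) = 1242.56 + 1204.77 = 2447.33.
True-score variance = 957.41 + 1204.77 = 2162.18, so reliability = 0.8835.
Error variance = 2447.33 − 2162.18 = 285.15; SEM = √285.15 = 16.89.

16.89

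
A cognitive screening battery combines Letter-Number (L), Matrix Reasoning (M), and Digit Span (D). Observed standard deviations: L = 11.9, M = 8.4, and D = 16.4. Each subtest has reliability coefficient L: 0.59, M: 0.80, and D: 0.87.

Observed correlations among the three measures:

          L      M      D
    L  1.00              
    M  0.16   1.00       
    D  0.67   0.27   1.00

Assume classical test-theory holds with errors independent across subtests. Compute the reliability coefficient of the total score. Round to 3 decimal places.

Var(L+M+D) = 11.9² + 8.4² + 16.4² + 2·[11.9·8.4·0.16 + 11.9·16.4·0.67 + 8.4·16.4·0.27] = 481.13 + 367.892 = 849.022.
With uncorrelated errors the cross-covariances are all true-score covariance, so they carry over unchanged; only the diagonal terms shrink to ρᵢσᵢ².
True-score variance = [11.9²·0.59 + 8.4²·0.80 + 16.4²·0.87] + 367.892 = 373.993 + 367.892 = 741.885.
Reliability = 741.885 / 849.022 = 0.874.

0.874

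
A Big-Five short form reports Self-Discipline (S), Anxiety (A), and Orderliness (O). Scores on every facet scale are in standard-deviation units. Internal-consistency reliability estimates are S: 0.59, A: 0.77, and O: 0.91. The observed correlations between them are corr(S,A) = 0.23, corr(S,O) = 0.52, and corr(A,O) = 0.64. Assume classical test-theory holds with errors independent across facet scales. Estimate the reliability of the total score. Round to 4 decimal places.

0.8737

Var(S+A+O) = 3 + 2·[0.23 + 0.52 + 0.64] = 3 + 2.78 = 5.78.
With uncorrelated errors the cross-covariances are all true-score covariance, so they carry over unchanged; only the diagonal terms shrink to ρᵢσᵢ².
True-score variance = [0.59 + 0.77 + 0.91] + 2.78 = 2.27 + 2.78 = 5.05.
Reliability = 5.05 / 5.78 = 0.8737.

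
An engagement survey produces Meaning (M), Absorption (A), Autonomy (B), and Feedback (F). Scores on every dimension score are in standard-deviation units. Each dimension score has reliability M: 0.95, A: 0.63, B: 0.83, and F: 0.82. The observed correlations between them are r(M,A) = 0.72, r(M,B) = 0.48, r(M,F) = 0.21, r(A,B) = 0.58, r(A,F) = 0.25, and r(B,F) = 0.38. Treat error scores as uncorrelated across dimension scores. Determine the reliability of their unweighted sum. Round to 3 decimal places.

Var(M+A+B+F) = 4 + 2·[0.72 + 0.48 + 0.21 + 0.58 + 0.25 + 0.38] = 4 + 5.24 = 9.24.
With uncorrelated errors the cross-covariances are all true-score covariance, so they carry over unchanged; only the diagonal terms shrink to ρᵢσᵢ².
True-score variance = [0.95 + 0.63 + 0.83 + 0.82] + 5.24 = 3.23 + 5.24 = 8.47.
Reliability = 8.47 / 9.24 = 0.917.

0.917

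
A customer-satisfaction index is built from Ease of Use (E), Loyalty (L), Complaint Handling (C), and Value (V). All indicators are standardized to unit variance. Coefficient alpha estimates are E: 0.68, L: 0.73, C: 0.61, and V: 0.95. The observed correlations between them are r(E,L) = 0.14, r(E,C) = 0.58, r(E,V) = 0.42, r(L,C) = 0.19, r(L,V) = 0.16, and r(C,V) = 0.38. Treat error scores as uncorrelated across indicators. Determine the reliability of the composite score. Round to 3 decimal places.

0.867

Var(E+L+C+V) = 4 + 2·[0.14 + 0.58 + 0.42 + 0.19 + 0.16 + 0.38] = 4 + 3.74 = 7.74.
Because errors are independent across components, Cov(Tᵢ,Tⱼ) = Cov(Xᵢ,Xⱼ); the off-diagonal part of the true-score variance is the same as above.
True-score variance = [0.68 + 0.73 + 0.61 + 0.95] + 3.74 = 2.97 + 3.74 = 6.71.
Reliability = 6.71 / 7.74 = 0.867.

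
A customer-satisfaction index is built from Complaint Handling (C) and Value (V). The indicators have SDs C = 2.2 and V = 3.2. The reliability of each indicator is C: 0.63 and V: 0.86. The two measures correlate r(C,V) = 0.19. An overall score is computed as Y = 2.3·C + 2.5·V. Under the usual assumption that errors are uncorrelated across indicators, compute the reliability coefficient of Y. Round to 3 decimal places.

Var(Y) = 2.3²·2.2² + 2.5²·3.2² + 2·[5.75·2.2·3.2·0.19] = 89.6036 + 15.3824 = 104.986.
With uncorrelated errors the cross-covariances are all true-score covariance, so they carry over unchanged; only the diagonal terms shrink to ρᵢσᵢ².
True-score variance = [2.3²·2.2²·0.63 + 2.5²·3.2²·0.86] + 15.3824 = 71.1703 + 15.3824 = 86.5527.
Reliability = 86.5527 / 104.986 = 0.824.

0.824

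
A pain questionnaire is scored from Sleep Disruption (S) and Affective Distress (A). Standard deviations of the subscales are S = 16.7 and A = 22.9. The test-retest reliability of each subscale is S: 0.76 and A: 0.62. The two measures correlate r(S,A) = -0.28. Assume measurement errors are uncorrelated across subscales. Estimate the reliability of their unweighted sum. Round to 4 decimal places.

0.5481

Var(S+A) = 16.7² + 22.9² + 2·[16.7·22.9·(-0.28)] = 803.3 − 214.161 = 589.139.
Under uncorrelated errors the observed covariances equal the true-score covariances, so only the own-variance terms attenuate.
True-score variance = [16.7²·0.76 + 22.9²·0.62] − 214.161 = 537.091 − 214.161 = 322.93.
Reliability = 322.93 / 589.139 = 0.5481.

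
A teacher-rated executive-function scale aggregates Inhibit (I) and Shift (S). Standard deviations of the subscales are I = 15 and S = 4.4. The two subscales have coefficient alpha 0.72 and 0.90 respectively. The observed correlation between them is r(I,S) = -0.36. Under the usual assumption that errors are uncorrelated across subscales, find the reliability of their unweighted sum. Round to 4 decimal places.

Var(I+S) = 15² + 4.4² + 2·[15·4.4·(-0.36)] = 244.36 − 47.52 = 196.84.
Because errors are independent across components, Cov(Tᵢ,Tⱼ) = Cov(Xᵢ,Xⱼ); the off-diagonal part of the true-score variance is the same as above.
True-score variance = [15²·0.72 + 4.4²·0.90] − 47.52 = 179.424 − 47.52 = 131.904.
Reliability = 131.904 / 196.84 = 0.6701.

0.6701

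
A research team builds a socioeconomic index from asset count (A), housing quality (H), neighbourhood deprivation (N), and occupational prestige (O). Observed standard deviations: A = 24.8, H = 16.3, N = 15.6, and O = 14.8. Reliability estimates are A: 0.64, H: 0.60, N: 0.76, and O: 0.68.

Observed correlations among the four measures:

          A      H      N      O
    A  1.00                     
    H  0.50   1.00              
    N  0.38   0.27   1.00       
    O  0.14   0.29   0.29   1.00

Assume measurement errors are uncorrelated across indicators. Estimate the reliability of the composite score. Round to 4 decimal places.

0.8215

Var(A+H+N+O) = 24.8² + 16.3² + 15.6² + 14.8² + 2·[24.8·16.3·0.50 + 24.8·15.6·0.38 + 24.8·14.8·0.14 + 16.3·15.6·0.27 + 16.3·14.8·0.29 + 15.6·14.8·0.29] = 1343.13 + 1212.18 = 2555.31.
With uncorrelated errors the cross-covariances are all true-score covariance, so they carry over unchanged; only the diagonal terms shrink to ρᵢσᵢ².
True-score variance = [24.8²·0.64 + 16.3²·0.60 + 15.6²·0.76 + 14.8²·0.68] + 1212.18 = 886.94 + 1212.18 = 2099.12.
Reliability = 2099.12 / 2555.31 = 0.8215.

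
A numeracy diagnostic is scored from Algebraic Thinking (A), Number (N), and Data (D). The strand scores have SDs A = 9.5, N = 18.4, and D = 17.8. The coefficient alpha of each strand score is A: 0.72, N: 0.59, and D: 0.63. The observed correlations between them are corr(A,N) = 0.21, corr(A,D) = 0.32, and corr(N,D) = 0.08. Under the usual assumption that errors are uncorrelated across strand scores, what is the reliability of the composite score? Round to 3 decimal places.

0.713

Var(A+N+D) = 9.5² + 18.4² + 17.8² + 2·[9.5·18.4·0.21 + 9.5·17.8·0.32 + 18.4·17.8·0.08] = 745.65 + 234.043 = 979.693.
Because errors are independent across components, Cov(Tᵢ,Tⱼ) = Cov(Xᵢ,Xⱼ); the off-diagonal part of the true-score variance is the same as above.
True-score variance = [9.5²·0.72 + 18.4²·0.59 + 17.8²·0.63] + 234.043 = 464.34 + 234.043 = 698.383.
Reliability = 698.383 / 979.693 = 0.713.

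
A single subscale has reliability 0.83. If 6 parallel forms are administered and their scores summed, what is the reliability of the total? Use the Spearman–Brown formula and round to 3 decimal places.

ρ_k = kρ / (1 + (k−1)ρ) = 6·0.83 / (1 + 5·0.83) = 4.980 / 5.150 = 0.967.

0.967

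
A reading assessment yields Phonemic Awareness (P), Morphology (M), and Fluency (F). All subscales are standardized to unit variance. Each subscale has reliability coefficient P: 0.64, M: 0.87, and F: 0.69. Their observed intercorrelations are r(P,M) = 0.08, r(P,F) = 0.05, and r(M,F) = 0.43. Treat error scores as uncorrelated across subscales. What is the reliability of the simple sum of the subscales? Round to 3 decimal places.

0.806

Var(P+M+F) = 3 + 2·[0.08 + 0.05 + 0.43] = 3 + 1.12 = 4.12.
Under uncorrelated errors the observed covariances equal the true-score covariances, so only the own-variance terms attenuate.
True-score variance = [0.64 + 0.87 + 0.69] + 1.12 = 2.2 + 1.12 = 3.32.
Reliability = 3.32 / 4.12 = 0.806.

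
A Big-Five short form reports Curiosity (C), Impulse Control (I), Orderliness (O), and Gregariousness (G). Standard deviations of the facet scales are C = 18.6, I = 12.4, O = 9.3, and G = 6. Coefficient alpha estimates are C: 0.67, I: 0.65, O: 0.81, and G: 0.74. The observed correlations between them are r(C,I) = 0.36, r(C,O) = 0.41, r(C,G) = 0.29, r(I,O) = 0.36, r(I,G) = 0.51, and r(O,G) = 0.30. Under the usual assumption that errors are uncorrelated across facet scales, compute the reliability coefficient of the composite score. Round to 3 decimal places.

Var(C+I+O+G) = 18.6² + 12.4² + 9.3² + 6² + 2·[18.6·12.4·0.36 + 18.6·9.3·0.41 + 18.6·6·0.29 + 12.4·9.3·0.36 + 12.4·6·0.51 + 9.3·6·0.30] = 622.21 + 565.031 = 1187.24.
Under uncorrelated errors the observed covariances equal the true-score covariances, so only the own-variance terms attenuate.
True-score variance = [18.6²·0.67 + 12.4²·0.65 + 9.3²·0.81 + 6²·0.74] + 565.031 = 428.434 + 565.031 = 993.465.
Reliability = 993.465 / 1187.24 = 0.837.

0.837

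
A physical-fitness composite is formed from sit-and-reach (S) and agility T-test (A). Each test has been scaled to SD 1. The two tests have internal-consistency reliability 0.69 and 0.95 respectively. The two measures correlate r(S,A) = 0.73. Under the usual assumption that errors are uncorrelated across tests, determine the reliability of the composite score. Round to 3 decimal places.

Var(S+A) = 2 + 2·[0.73] = 2 + 1.46 = 3.46.
Because errors are independent across components, Cov(Tᵢ,Tⱼ) = Cov(Xᵢ,Xⱼ); the off-diagonal part of the true-score variance is the same as above.
True-score variance = [0.69 + 0.95] + 1.46 = 1.64 + 1.46 = 3.1.
Reliability = 3.1 / 3.46 = 0.896.

0.896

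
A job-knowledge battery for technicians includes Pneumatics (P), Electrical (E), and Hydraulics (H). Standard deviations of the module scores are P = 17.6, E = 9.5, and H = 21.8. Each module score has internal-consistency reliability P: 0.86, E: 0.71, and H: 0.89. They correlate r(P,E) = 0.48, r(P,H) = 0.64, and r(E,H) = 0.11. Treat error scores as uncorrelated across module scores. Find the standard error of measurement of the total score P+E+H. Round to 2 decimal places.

11.04

Var(total) = 875.25 + 697.184 = 1572.43.
True-score variance = 753.435 + 697.184 = 1450.62, so reliability = 0.9225.
Error variance = 1572.43 − 1450.62 = 121.815; SEM = √121.815 = 11.04.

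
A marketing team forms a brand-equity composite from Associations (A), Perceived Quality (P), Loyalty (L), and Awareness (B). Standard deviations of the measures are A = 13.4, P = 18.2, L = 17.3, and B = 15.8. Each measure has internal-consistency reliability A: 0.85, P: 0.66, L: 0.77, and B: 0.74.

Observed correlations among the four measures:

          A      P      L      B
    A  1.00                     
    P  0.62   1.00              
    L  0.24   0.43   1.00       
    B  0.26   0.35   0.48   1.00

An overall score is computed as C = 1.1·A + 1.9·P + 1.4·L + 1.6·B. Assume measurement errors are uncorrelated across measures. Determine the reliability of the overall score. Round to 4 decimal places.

0.8668

Var(C) = 1.1²·13.4² + 1.9²·18.2² + 1.4²·17.3² + 1.6²·15.8² + 2·[2.09·13.4·18.2·0.62 + 1.54·13.4·17.3·0.24 + 1.76·13.4·15.8·0.26 + 2.66·18.2·17.3·0.43 + 3.04·18.2·15.8·0.35 + 2.24·17.3·15.8·0.48] = 2638.73 + 2917.16 = 5555.89.
With uncorrelated errors the cross-covariances are all true-score covariance, so they carry over unchanged; only the diagonal terms shrink to ρᵢσᵢ².
True-score variance = [1.1²·13.4²·0.85 + 1.9²·18.2²·0.66 + 1.4²·17.3²·0.77 + 1.6²·15.8²·0.74] + 2917.16 = 1898.5 + 2917.16 = 4815.66.
Reliability = 4815.66 / 5555.89 = 0.8668.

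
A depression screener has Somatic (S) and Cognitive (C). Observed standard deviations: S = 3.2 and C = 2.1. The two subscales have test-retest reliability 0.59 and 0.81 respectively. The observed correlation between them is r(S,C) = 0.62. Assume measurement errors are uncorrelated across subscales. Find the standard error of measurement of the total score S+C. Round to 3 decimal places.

2.244

Var(total) = 14.65 + 8.3328 = 22.9828.
True-score variance = 9.6137 + 8.3328 = 17.9465, so reliability = 0.7809.
Error variance = 22.9828 − 17.9465 = 5.0363; SEM = √5.0363 = 2.244.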